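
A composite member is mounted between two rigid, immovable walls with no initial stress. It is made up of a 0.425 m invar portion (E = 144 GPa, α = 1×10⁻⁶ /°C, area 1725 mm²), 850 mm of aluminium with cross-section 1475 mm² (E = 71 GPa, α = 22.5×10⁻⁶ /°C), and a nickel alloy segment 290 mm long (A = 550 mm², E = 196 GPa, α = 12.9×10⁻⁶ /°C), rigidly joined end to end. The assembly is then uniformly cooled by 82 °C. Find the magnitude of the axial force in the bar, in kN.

P ≈ 153 kN (tensile)

With the walls removed the bar would change length by δ_free = Σ αᵢΔT Lᵢ = 1×10⁻⁶×82×425 + 22.5×10⁻⁶×82×850 + 12.9×10⁻⁶×82×290 = 1.91 mm.
Since the ends are fixed, an axial force P builds up, equal in every segment, with P · Σ Lᵢ/(AᵢEᵢ) = δ_free.
The series flexibility is Σ Lᵢ/(AᵢEᵢ) = 425/(1725×144×10³) + 850/(1475×71×10³) + 290/(550×196×10³) = 1.252×10⁻⁵ mm/N.
Hence P = δ_free / Σ(L/AE) = 1.91/1.252×10⁻⁵ = 152.6 kN (tensile).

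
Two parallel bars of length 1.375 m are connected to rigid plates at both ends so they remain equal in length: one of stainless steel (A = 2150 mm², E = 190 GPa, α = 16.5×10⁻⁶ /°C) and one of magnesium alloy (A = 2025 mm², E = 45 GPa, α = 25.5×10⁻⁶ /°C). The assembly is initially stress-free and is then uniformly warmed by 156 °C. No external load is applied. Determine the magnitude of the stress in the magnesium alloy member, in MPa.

The magnesium alloy has the larger α, so on heating it would change length more than the stainless steel if both were free. The rigid plates force a common final length, so the magnesium alloy is put into compression and the stainless steel into tension, with equal and opposite forces P (no external load).
Compatibility of the two members (thermal + elastic change equal): (α₁ − α₂)ΔT = P·[1/(A₁E₁) + 1/(A₂E₂)].
|α₁ − α₂|·ΔT = 9×10⁻⁶ × 156 = 0.001404.
1/(A₁E₁) + 1/(A₂E₂) = 1/(2150×190×10³) + 1/(2025×45×10³) = 1.342×10⁻⁸ N⁻¹.
So P = 0.001404 / 1.342×10⁻⁸ = 104.6 kN.
σ_{magnesium alloy} = P/A₂ = 104600/2025 = 51.66 MPa, compressive.

σ ≈ 51.7 MPa (compressive)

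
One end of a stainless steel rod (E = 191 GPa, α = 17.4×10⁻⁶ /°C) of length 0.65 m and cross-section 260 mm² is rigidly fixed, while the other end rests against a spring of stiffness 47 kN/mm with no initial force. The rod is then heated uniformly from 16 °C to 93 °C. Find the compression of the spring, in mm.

δ ≈ 0.539 mm

If the spring were absent the rod would lengthen by αΔT L = 17.4×10⁻⁶ × 77 × 650 = 0.8709 mm.
With a force P in the spring, the elastic change of the rod is PL/(AE) and that of the spring is P/k; compatibility requires their sum to equal δ_free.
So P = δ_free / [L/(AE) + 1/k] = 0.8709 / [ 650/(260×191×10³) + 1/(47×10³) ].
P = 0.8709 / 3.437×10⁻⁵ = 25340 N.
Spring compression = P/k = 25340/(47×10³) = 0.5392 mm.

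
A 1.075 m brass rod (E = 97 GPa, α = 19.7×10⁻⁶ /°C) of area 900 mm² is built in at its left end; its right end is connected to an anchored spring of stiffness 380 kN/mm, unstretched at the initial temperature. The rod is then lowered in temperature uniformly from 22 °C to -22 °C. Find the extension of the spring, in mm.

The unrestrained thermal change is αΔT L = 19.7×10⁻⁶ × 44 × 1075 = 0.9318 mm.
Let P be the tensile force in the spring. The rod extends elastically by PL/(AE) and the spring stretches by P/k; together these equal δ_free.
P [ L/(AE) + 1/k ] = δ_free → P [ 1075/(900×97×10³) + 1/(380×10³) ] = 0.9318.
P = 0.9318 / 1.495×10⁻⁵ = 62350 N.
Spring extension = P/k = 62350/(380×10³) = 0.1641 mm.

δ ≈ 0.164 mm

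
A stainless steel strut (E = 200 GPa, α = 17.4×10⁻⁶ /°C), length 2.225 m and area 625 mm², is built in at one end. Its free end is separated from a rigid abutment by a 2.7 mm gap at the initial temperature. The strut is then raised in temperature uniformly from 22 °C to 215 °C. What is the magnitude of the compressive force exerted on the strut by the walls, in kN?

Unrestrained expansion: δ_free = αΔT L = 17.4×10⁻⁶ × 193 × 2225 = 7.472 mm.
After closing the 2.7 mm clearance, 7.472 − 2.7 = 4.772 mm of expansion remains to be suppressed by the wall.
Compatibility: PL/(AE) = 4.772 mm, so σ = P/A = E × (4.772/2225) = 428.9 MPa.
Force on the wall = σA = 428.9 × 625 mm² = 268.1 kN.

P ≈ 268 kN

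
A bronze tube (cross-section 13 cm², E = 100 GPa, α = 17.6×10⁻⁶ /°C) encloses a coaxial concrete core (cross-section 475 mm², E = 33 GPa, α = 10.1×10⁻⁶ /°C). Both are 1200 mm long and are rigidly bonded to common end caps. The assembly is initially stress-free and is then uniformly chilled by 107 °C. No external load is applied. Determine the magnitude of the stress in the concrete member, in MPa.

Equilibrium of a rigid end plate with no external load gives equal and opposite internal forces ±P in the two members. Since α_{bronze} > α_{concrete}, cooling drives the bronze into tension and the concrete into compression.
Equating the net (thermal + elastic) strains gives |α₁ − α₂|·ΔT = P·[1/(A₁E₁) + 1/(A₂E₂)].
|α₁ − α₂|·ΔT = 7.5×10⁻⁶ × 107 = 0.0008025.
1/(A₁E₁) + 1/(A₂E₂) = 1/(1300×100×10³) + 1/(475×33×10³) = 7.149×10⁻⁸ N⁻¹.
P = 0.0008025 / 7.149×10⁻⁸ = 11230 N = 11.23 kN.
σ_{concrete} = P/A₂ = 11230/475 = 23.63 MPa, compressive.

σ ≈ 23.6 MPa (compressive)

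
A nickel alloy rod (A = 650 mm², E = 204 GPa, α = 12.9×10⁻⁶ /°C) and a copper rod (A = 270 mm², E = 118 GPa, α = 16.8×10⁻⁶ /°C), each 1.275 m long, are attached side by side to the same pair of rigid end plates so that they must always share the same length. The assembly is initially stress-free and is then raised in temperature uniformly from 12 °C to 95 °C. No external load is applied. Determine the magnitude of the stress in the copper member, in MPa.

Both members must finish at the same length. With the larger α, the copper tends to over-expand; the plates restrain it, putting the copper in compression and the nickel alloy in tension. With no external load the two internal forces are equal and opposite, magnitude P.
Compatibility of the two members (thermal + elastic change equal): (α₁ − α₂)ΔT = P·[1/(A₁E₁) + 1/(A₂E₂)].
|α₁ − α₂|·ΔT = 3.9×10⁻⁶ × 83 = 0.0003237.
1/(A₁E₁) + 1/(A₂E₂) = 1/(650×204×10³) + 1/(270×118×10³) = 3.893×10⁻⁸ N⁻¹.
P = 0.0003237 / 3.893×10⁻⁸ = 8315 N = 8.315 kN.
σ_{copper} = P/A₂ = 8315/270 = 30.8 MPa, compressive.

σ ≈ 30.8 MPa (compressive)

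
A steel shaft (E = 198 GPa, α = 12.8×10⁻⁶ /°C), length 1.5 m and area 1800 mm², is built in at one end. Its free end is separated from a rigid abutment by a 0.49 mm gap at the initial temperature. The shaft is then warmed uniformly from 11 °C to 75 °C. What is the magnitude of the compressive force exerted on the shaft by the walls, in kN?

If the wall were absent the shaft would grow by αΔT L = 12.8×10⁻⁶ × 64 × 1500 = 1.229 mm.
After closing the 0.49 mm clearance, 1.229 − 0.49 = 0.7388 mm of expansion remains to be suppressed by the wall.
That suppressed elongation corresponds to σ = E·Δ/L = 198×10³ × 0.7388/1500 = 97.52 MPa.
Force on the wall = σA = 97.52 × 1800 mm² = 175.5 kN.

P ≈ 176 kN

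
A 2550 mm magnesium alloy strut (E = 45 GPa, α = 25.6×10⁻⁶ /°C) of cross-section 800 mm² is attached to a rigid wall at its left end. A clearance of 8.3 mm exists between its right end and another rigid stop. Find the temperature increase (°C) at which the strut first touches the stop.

ΔT ≈ 127 °C

Contact occurs when the free expansion equals the gap: αΔT L = 8.3 mm.
So ΔT = g/(αL) = 8.3/(25.6×10⁻⁶ × 2550) = 127.1 °C.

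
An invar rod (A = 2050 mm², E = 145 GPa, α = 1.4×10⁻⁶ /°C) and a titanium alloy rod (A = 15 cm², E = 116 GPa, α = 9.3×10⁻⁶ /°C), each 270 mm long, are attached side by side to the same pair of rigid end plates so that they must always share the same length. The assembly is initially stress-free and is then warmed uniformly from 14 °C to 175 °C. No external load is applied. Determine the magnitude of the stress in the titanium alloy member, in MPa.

Both members must finish at the same length. With the larger α, the titanium alloy tends to over-expand; the plates restrain it, putting the titanium alloy in compression and the invar in tension. With no external load the two internal forces are equal and opposite, magnitude P.
Setting the final lengths equal and cancelling L: (α₁ − α₂)ΔT = P/(A₁E₁) + P/(A₂E₂).
|α₁ − α₂|·ΔT = 7.9×10⁻⁶ × 161 = 0.001272.
1/(A₁E₁) + 1/(A₂E₂) = 1/(2050×145×10³) + 1/(1500×116×10³) = 9.111×10⁻⁹ N⁻¹.
So P = 0.001272 / 9.111×10⁻⁹ = 139.6 kN.
σ_{titanium alloy} = P/A₂ = 139600/1500 = 93.06 MPa, compressive.

σ ≈ 93.1 MPa (compressive)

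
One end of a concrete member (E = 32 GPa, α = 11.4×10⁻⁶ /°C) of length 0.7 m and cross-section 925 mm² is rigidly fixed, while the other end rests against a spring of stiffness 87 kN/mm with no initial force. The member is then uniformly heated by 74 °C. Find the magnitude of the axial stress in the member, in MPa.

The unrestrained thermal change is αΔT L = 11.4×10⁻⁶ × 74 × 700 = 0.5905 mm.
With a force P in the spring, the elastic change of the member is PL/(AE) and that of the spring is P/k; compatibility requires their sum to equal δ_free.
P [ L/(AE) + 1/k ] = δ_free → P [ 700/(925×32×10³) + 1/(87×10³) ] = 0.5905.
P = 0.5905 / 3.514×10⁻⁵ = 16800 N.
σ = P/A = 16800/925 = 18.17 MPa.

σ ≈ 18.2 MPa (compressive)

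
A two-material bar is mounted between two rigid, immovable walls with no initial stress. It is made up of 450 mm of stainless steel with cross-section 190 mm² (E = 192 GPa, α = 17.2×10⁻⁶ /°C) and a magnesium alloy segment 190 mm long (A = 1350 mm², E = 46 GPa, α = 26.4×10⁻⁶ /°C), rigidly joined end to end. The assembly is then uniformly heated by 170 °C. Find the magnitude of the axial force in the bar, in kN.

If the supports were absent, the total length change would be Σ αᵢΔT Lᵢ = 17.2×10⁻⁶×170×450 + 26.4×10⁻⁶×170×190 = 2.169 mm.
Since the ends are fixed, an axial force P builds up, equal in every segment, with P · Σ Lᵢ/(AᵢEᵢ) = δ_free.
Σ Lᵢ/(AᵢEᵢ) = 450/(190×192×10³) + 190/(1350×46×10³) = 1.54×10⁻⁵ mm/N.
Hence P = δ_free / Σ(L/AE) = 2.169/1.54×10⁻⁵ = 140.9 kN (compressive).

P ≈ 141 kN (compressive)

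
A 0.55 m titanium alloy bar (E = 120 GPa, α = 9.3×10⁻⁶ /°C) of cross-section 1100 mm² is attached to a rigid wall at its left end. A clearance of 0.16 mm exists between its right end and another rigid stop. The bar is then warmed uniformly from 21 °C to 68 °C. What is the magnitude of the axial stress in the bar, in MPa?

If the wall were absent the bar would grow by αΔT L = 9.3×10⁻⁶ × 47 × 550 = 0.2404 mm.
The gap closes (δ_free > 0.16 mm) and the wall then resists a further 0.2404 − 0.16 = 0.08041 mm of expansion.
Compatibility: PL/(AE) = 0.08041 mm, so σ = P/A = E × (0.08041/550) = 17.54 MPa.

σ ≈ 17.5 MPa (compressive)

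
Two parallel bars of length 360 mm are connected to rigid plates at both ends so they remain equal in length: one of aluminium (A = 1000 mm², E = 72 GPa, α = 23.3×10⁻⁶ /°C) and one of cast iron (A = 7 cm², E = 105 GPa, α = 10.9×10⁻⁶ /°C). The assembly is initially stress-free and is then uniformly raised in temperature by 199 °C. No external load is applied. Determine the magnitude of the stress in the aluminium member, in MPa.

The aluminium has the larger α, so on heating it would change length more than the cast iron if both were free. The rigid plates force a common final length, so the aluminium is put into compression and the cast iron into tension, with equal and opposite forces P (no external load).
Setting the final lengths equal and cancelling L: (α₁ − α₂)ΔT = P/(A₁E₁) + P/(A₂E₂).
|α₁ − α₂|·ΔT = 12.4×10⁻⁶ × 199 = 0.002468.
1/(A₁E₁) + 1/(A₂E₂) = 1/(1000×72×10³) + 1/(700×105×10³) = 2.749×10⁻⁸ N⁻¹.
P = 0.002468 / 2.749×10⁻⁸ = 89750 N = 89.75 kN.
σ_{aluminium} = P/A₁ = 89750/1000 = 89.75 MPa, compressive.

σ ≈ 89.7 MPa (compressive)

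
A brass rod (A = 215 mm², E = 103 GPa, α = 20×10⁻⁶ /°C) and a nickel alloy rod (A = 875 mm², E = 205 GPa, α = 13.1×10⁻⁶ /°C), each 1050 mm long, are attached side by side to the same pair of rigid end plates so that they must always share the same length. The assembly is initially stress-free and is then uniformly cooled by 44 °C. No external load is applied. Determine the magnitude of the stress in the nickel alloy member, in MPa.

σ ≈ 6.84 MPa (compressive)

Both members must finish at the same length. With the larger α, the brass tends to over-contract; the plates restrain it, putting the brass in tension and the nickel alloy in compression. With no external load the two internal forces are equal and opposite, magnitude P.
Setting the final lengths equal and cancelling L: (α₁ − α₂)ΔT = P/(A₁E₁) + P/(A₂E₂).
|α₁ − α₂|·ΔT = 6.9×10⁻⁶ × 44 = 0.0003036.
1/(A₁E₁) + 1/(A₂E₂) = 1/(215×103×10³) + 1/(875×205×10³) = 5.073×10⁻⁸ N⁻¹.
So P = 0.0003036 / 5.073×10⁻⁸ = 5.984 kN.
σ_{nickel alloy} = P/A₂ = 5984/875 = 6.839 MPa, compressive.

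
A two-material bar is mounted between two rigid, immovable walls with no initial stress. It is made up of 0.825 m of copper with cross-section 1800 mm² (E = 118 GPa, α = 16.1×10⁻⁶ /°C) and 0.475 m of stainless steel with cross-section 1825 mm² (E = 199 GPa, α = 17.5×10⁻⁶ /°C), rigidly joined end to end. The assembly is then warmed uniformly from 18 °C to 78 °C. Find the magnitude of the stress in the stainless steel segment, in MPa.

σ ≈ 137 MPa (compressive)

With the walls removed the bar would change length by δ_free = Σ αᵢΔT Lᵢ = 16.1×10⁻⁶×60×825 + 17.5×10⁻⁶×60×475 = 1.296 mm.
The rigid supports impose zero overall length change; the single axial force P common to all segments must satisfy P Σ Lᵢ/(AᵢEᵢ) = δ_free.
The series flexibility is Σ Lᵢ/(AᵢEᵢ) = 825/(1800×118×10³) + 475/(1825×199×10³) = 5.192×10⁻⁶ mm/N.
So P = 1.296 / 5.192×10⁻⁶ = 249.6 kN, compressive.
σ_{stainless steel} = P / A = 249600 / 1825 = 136.7 MPa.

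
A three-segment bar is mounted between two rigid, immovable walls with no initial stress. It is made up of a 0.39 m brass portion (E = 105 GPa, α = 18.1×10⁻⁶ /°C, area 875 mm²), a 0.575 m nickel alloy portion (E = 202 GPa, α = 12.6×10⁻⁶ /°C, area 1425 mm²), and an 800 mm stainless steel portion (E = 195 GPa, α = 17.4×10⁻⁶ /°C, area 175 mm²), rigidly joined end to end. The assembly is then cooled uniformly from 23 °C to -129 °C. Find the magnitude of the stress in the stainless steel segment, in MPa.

Free thermal contraction of the whole bar: Σ αᵢΔT Lᵢ = 18.1×10⁻⁶×152×390 + 12.6×10⁻⁶×152×575 + 17.4×10⁻⁶×152×800 = 4.29 mm.
Since the ends are fixed, an axial force P builds up, equal in every segment, with P · Σ Lᵢ/(AᵢEᵢ) = δ_free.
Σ Lᵢ/(AᵢEᵢ) = 390/(875×105×10³) + 575/(1425×202×10³) + 800/(175×195×10³) = 2.969×10⁻⁵ mm/N.
P = 4.29 / 2.969×10⁻⁵ = 144500 N = 144.5 kN, tensile.
σ_{stainless steel} = P / A = 144500 / 175 = 825.8 MPa.

σ ≈ 826 MPa (tensile)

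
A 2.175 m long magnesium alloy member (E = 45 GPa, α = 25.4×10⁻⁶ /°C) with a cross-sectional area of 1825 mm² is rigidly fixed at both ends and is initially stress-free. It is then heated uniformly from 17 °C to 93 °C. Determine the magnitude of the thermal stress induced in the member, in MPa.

With length fixed, the mechanical strain must cancel the thermal strain αΔT = 25.4×10⁻⁶ × 76 = 1930.4×10⁻⁶.
Hence σ = E·αΔT = 45×10³ × 1930.4×10⁻⁶ = 86.87 MPa, compressive.

σ ≈ 86.9 MPa (compressive)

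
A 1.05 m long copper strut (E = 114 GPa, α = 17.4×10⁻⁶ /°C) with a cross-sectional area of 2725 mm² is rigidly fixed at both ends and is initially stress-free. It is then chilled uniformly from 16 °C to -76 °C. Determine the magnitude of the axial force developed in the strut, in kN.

The ends cannot move, so σ = EαΔT = 114×10³ × 17.4×10⁻⁶ × 92 = 182.5 MPa.
Axial force P = σA = 182.5 × 2725 = 497300 N = 497.3 kN, tensile.

P ≈ 497 kN (tensile)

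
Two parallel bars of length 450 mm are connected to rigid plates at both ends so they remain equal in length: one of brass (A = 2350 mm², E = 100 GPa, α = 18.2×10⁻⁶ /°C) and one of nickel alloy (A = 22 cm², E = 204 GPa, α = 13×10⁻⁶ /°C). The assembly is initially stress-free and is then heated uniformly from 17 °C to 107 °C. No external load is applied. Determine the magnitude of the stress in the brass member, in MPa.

σ ≈ 30.7 MPa (compressive)

The brass has the larger α, so on heating it would change length more than the nickel alloy if both were free. The rigid plates force a common final length, so the brass is put into compression and the nickel alloy into tension, with equal and opposite forces P (no external load).
Equating the net (thermal + elastic) strains gives |α₁ − α₂|·ΔT = P·[1/(A₁E₁) + 1/(A₂E₂)].
|α₁ − α₂|·ΔT = 5.2×10⁻⁶ × 90 = 0.000468.
1/(A₁E₁) + 1/(A₂E₂) = 1/(2350×100×10³) + 1/(2200×204×10³) = 6.483×10⁻⁹ N⁻¹.
So P = 0.000468 / 6.483×10⁻⁹ = 72.18 kN.
σ_{brass} = P/A₁ = 72180/2350 = 30.72 MPa, compressive.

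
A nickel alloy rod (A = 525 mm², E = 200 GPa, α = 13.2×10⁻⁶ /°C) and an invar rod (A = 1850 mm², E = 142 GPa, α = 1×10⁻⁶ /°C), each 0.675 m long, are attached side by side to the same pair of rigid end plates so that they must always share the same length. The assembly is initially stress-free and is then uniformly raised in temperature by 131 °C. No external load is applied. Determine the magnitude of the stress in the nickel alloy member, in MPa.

Both members must finish at the same length. With the larger α, the nickel alloy tends to over-expand; the plates restrain it, putting the nickel alloy in compression and the invar in tension. With no external load the two internal forces are equal and opposite, magnitude P.
Compatibility of the two members (thermal + elastic change equal): (α₁ − α₂)ΔT = P·[1/(A₁E₁) + 1/(A₂E₂)].
|α₁ − α₂|·ΔT = 12.2×10⁻⁶ × 131 = 0.001598.
1/(A₁E₁) + 1/(A₂E₂) = 1/(525×200×10³) + 1/(1850×142×10³) = 1.333×10⁻⁸ N⁻¹.
P = 0.001598 / 1.333×10⁻⁸ = 119900 N = 119.9 kN.
σ_{nickel alloy} = P/A₁ = 119900/525 = 228.4 MPa, compressive.

σ ≈ 228 MPa (compressive)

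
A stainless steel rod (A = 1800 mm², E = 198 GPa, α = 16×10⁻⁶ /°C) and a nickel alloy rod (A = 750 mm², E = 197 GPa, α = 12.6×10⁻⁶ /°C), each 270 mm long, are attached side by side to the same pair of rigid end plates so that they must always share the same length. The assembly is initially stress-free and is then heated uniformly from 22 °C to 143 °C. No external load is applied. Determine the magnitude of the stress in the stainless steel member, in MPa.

σ ≈ 23.9 MPa (compressive)

Both members must finish at the same length. With the larger α, the stainless steel tends to over-expand; the plates restrain it, putting the stainless steel in compression and the nickel alloy in tension. With no external load the two internal forces are equal and opposite, magnitude P.
Compatibility of the two members (thermal + elastic change equal): (α₁ − α₂)ΔT = P·[1/(A₁E₁) + 1/(A₂E₂)].
|α₁ − α₂|·ΔT = 3.4×10⁻⁶ × 121 = 0.0004114.
1/(A₁E₁) + 1/(A₂E₂) = 1/(1800×198×10³) + 1/(750×197×10³) = 9.574×10⁻⁹ N⁻¹.
P = 0.0004114 / 9.574×10⁻⁹ = 42970 N = 42.97 kN.
σ_{stainless steel} = P/A₁ = 42970/1800 = 23.87 MPa, compressive.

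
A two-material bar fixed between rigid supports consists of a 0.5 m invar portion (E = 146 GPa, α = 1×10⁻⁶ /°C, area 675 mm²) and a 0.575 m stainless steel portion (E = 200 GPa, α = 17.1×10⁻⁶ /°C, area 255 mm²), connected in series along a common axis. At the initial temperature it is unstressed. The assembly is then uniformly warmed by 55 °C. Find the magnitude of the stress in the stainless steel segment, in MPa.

Free thermal expansion of the whole bar: Σ αᵢΔT Lᵢ = 1×10⁻⁶×55×500 + 17.1×10⁻⁶×55×575 = 0.5683 mm.
The rigid supports impose zero overall length change; the single axial force P common to all segments must satisfy P Σ Lᵢ/(AᵢEᵢ) = δ_free.
Σ Lᵢ/(AᵢEᵢ) = 500/(675×146×10³) + 575/(255×200×10³) = 1.635×10⁻⁵ mm/N.
Hence P = δ_free / Σ(L/AE) = 0.5683/1.635×10⁻⁵ = 34.76 kN (compressive).
σ_{stainless steel} = P / A = 34760 / 255 = 136.3 MPa.

σ ≈ 136 MPa (compressive)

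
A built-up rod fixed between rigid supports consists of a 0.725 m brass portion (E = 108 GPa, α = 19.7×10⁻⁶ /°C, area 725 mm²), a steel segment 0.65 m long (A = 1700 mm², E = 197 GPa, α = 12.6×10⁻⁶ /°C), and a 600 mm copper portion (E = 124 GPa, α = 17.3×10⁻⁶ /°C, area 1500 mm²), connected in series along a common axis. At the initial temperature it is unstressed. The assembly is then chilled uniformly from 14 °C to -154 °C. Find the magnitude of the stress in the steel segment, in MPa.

σ ≈ 225 MPa (tensile)

If the supports were absent, the total length change would be Σ αᵢΔT Lᵢ = 19.7×10⁻⁶×168×725 + 12.6×10⁻⁶×168×650 + 17.3×10⁻⁶×168×600 = 5.519 mm.
The walls prevent any net length change, so an axial force P (same in every segment) develops. Compatibility: P · Σ Lᵢ/(AᵢEᵢ) = δ_free.
Σ Lᵢ/(AᵢEᵢ) = 725/(725×108×10³) + 650/(1700×197×10³) + 600/(1500×124×10³) = 1.443×10⁻⁵ mm/N.
P = 5.519 / 1.443×10⁻⁵ = 382600 N = 382.6 kN, tensile.
σ_{steel} = P / A = 382600 / 1700 = 225.1 MPa.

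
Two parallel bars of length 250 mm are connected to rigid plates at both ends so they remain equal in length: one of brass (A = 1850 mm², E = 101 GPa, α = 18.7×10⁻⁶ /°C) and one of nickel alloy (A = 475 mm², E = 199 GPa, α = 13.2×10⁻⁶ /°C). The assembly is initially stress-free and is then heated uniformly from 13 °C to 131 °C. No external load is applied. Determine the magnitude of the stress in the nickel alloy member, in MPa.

The brass has the larger α, so on heating it would change length more than the nickel alloy if both were free. The rigid plates force a common final length, so the brass is put into compression and the nickel alloy into tension, with equal and opposite forces P (no external load).
Compatibility of the two members (thermal + elastic change equal): (α₁ − α₂)ΔT = P·[1/(A₁E₁) + 1/(A₂E₂)].
|α₁ − α₂|·ΔT = 5.5×10⁻⁶ × 118 = 0.000649.
1/(A₁E₁) + 1/(A₂E₂) = 1/(1850×101×10³) + 1/(475×199×10³) = 1.593×10⁻⁸ N⁻¹.
So P = 0.000649 / 1.593×10⁻⁸ = 40.74 kN.
σ_{nickel alloy} = P/A₂ = 40740/475 = 85.76 MPa, tensile.

σ ≈ 85.8 MPa (tensile)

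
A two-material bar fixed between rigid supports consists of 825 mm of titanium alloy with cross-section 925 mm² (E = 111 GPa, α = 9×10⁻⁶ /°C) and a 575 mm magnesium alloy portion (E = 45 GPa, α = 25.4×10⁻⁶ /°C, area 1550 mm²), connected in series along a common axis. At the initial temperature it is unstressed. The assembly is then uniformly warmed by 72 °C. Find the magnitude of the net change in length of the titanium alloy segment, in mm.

|ΔL| ≈ 0.248 mm

If the supports were absent, the total length change would be Σ αᵢΔT Lᵢ = 9×10⁻⁶×72×825 + 25.4×10⁻⁶×72×575 = 1.586 mm.
The rigid supports impose zero overall length change; the single axial force P common to all segments must satisfy P Σ Lᵢ/(AᵢEᵢ) = δ_free.
The series flexibility is Σ Lᵢ/(AᵢEᵢ) = 825/(925×111×10³) + 575/(1550×45×10³) = 1.628×10⁻⁵ mm/N.
Hence P = δ_free / Σ(L/AE) = 1.586/1.628×10⁻⁵ = 97.44 kN (compressive).
For the titanium alloy segment, free thermal change = 9×10⁻⁶×72×825 = 0.5346 mm and elastic change from P = 97440×825/(925×111×10³) = 0.7829 mm; these oppose, so the net change is 0.248 mm (segment shortens).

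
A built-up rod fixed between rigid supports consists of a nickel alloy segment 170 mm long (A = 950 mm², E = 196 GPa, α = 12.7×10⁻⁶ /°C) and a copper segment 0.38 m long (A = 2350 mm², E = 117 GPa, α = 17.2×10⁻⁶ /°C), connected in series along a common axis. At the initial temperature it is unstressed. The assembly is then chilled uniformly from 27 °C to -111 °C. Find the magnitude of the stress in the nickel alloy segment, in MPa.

σ ≈ 550 MPa (tensile)

With the walls removed the bar would change length by δ_free = Σ αᵢΔT Lᵢ = 12.7×10⁻⁶×138×170 + 17.2×10⁻⁶×138×380 = 1.2 mm.
The rigid supports impose zero overall length change; the single axial force P common to all segments must satisfy P Σ Lᵢ/(AᵢEᵢ) = δ_free.
The series flexibility is Σ Lᵢ/(AᵢEᵢ) = 170/(950×196×10³) + 380/(2350×117×10³) = 2.295×10⁻⁶ mm/N.
Hence P = δ_free / Σ(L/AE) = 1.2/2.295×10⁻⁶ = 522.8 kN (tensile).
σ_{nickel alloy} = P / A = 522800 / 950 = 550.3 MPa.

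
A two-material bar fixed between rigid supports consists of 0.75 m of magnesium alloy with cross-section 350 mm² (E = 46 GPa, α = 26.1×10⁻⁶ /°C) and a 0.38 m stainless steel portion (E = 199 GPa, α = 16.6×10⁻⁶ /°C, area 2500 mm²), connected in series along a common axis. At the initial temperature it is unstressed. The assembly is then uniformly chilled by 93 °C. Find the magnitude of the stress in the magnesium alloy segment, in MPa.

σ ≈ 145 MPa (tensile)

With the walls removed the bar would change length by δ_free = Σ αᵢΔT Lᵢ = 26.1×10⁻⁶×93×750 + 16.6×10⁻⁶×93×380 = 2.407 mm.
The rigid supports impose zero overall length change; the single axial force P common to all segments must satisfy P Σ Lᵢ/(AᵢEᵢ) = δ_free.
Σ Lᵢ/(AᵢEᵢ) = 750/(350×46×10³) + 380/(2500×199×10³) = 4.735×10⁻⁵ mm/N.
P = 2.407 / 4.735×10⁻⁵ = 50840 N = 50.84 kN, tensile.
σ_{magnesium alloy} = P / A = 50840 / 350 = 145.3 MPa.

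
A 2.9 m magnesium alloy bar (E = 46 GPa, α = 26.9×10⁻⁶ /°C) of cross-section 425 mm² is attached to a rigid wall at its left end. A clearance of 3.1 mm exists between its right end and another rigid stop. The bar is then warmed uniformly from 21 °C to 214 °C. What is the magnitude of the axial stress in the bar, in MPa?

If the wall were absent the bar would grow by αΔT L = 26.9×10⁻⁶ × 193 × 2900 = 15.06 mm.
After closing the 3.1 mm clearance, 15.06 − 3.1 = 11.96 mm of expansion remains to be suppressed by the wall.
So σ = E(δ_free − g)/L = 46×10³ × 11.96/2900 = 189.6 MPa.

σ ≈ 190 MPa (compressive)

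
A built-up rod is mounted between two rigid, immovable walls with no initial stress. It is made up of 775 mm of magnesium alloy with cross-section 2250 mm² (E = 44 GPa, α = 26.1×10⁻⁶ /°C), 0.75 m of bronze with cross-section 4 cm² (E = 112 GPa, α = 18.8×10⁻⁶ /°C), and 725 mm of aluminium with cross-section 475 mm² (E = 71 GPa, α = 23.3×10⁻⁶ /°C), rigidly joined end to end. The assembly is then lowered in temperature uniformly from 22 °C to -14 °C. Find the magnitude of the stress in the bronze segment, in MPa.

With the walls removed the bar would change length by δ_free = Σ αᵢΔT Lᵢ = 26.1×10⁻⁶×36×775 + 18.8×10⁻⁶×36×750 + 23.3×10⁻⁶×36×725 = 1.844 mm.
The rigid supports impose zero overall length change; the single axial force P common to all segments must satisfy P Σ Lᵢ/(AᵢEᵢ) = δ_free.
The series flexibility is Σ Lᵢ/(AᵢEᵢ) = 775/(2250×44×10³) + 750/(400×112×10³) + 725/(475×71×10³) = 4.607×10⁻⁵ mm/N.
So P = 1.844 / 4.607×10⁻⁵ = 40.03 kN, tensile.
σ_{bronze} = P / A = 40030 / 400 = 100.1 MPa.

σ ≈ 100 MPa (tensile)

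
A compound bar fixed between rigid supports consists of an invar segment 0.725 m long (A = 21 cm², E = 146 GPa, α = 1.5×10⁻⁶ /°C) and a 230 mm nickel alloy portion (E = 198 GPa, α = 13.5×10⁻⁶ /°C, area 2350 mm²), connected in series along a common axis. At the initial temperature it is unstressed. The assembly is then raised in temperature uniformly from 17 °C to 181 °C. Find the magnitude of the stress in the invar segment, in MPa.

σ ≈ 115 MPa (compressive)

With the walls removed the bar would change length by δ_free = Σ αᵢΔT Lᵢ = 1.5×10⁻⁶×164×725 + 13.5×10⁻⁶×164×230 = 0.6876 mm.
The rigid supports impose zero overall length change; the single axial force P common to all segments must satisfy P Σ Lᵢ/(AᵢEᵢ) = δ_free.
Σ Lᵢ/(AᵢEᵢ) = 725/(2100×146×10³) + 230/(2350×198×10³) = 2.859×10⁻⁶ mm/N.
Hence P = δ_free / Σ(L/AE) = 0.6876/2.859×10⁻⁶ = 240.5 kN (compressive).
σ_{invar} = P / A = 240500 / 2100 = 114.5 MPa.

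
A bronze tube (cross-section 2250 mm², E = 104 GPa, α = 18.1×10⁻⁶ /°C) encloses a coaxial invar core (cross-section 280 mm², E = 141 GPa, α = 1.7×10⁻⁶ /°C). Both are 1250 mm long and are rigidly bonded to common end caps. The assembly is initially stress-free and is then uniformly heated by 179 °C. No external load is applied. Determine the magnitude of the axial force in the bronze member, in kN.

The bronze has the larger α, so on heating it would change length more than the invar if both were free. The rigid plates force a common final length, so the bronze is put into compression and the invar into tension, with equal and opposite forces P (no external load).
Compatibility of the two members (thermal + elastic change equal): (α₁ − α₂)ΔT = P·[1/(A₁E₁) + 1/(A₂E₂)].
|α₁ − α₂|·ΔT = 16.4×10⁻⁶ × 179 = 0.002936.
1/(A₁E₁) + 1/(A₂E₂) = 1/(2250×104×10³) + 1/(280×141×10³) = 2.96×10⁻⁸ N⁻¹.
P = 0.002936 / 2.96×10⁻⁸ = 99170 N = 99.17 kN.

P ≈ 99.2 kN (compressive in the bronze)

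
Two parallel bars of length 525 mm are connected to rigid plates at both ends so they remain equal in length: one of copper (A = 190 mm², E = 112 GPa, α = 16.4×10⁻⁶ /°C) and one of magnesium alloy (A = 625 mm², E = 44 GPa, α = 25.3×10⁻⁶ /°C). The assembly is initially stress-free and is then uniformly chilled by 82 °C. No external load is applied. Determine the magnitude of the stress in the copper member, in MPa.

σ ≈ 46.1 MPa (compressive)

Equilibrium of a rigid end plate with no external load gives equal and opposite internal forces ±P in the two members. Since α_{magnesium alloy} > α_{copper}, cooling drives the magnesium alloy into tension and the copper into compression.
Compatibility of the two members (thermal + elastic change equal): (α₁ − α₂)ΔT = P·[1/(A₁E₁) + 1/(A₂E₂)].
|α₁ − α₂|·ΔT = 8.9×10⁻⁶ × 82 = 0.0007298.
1/(A₁E₁) + 1/(A₂E₂) = 1/(190×112×10³) + 1/(625×44×10³) = 8.336×10⁻⁸ N⁻¹.
P = 0.0007298 / 8.336×10⁻⁸ = 8755 N = 8.755 kN.
σ_{copper} = P/A₁ = 8755/190 = 46.08 MPa, compressive.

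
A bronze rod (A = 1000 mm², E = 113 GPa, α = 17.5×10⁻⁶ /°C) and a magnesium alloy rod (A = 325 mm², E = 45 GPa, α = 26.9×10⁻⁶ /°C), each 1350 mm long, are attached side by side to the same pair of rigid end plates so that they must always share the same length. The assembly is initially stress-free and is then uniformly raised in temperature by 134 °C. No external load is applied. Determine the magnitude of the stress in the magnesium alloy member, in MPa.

The magnesium alloy has the larger α, so on heating it would change length more than the bronze if both were free. The rigid plates force a common final length, so the magnesium alloy is put into compression and the bronze into tension, with equal and opposite forces P (no external load).
Equating the net (thermal + elastic) strains gives |α₁ − α₂|·ΔT = P·[1/(A₁E₁) + 1/(A₂E₂)].
|α₁ − α₂|·ΔT = 9.4×10⁻⁶ × 134 = 0.00126.
1/(A₁E₁) + 1/(A₂E₂) = 1/(1000×113×10³) + 1/(325×45×10³) = 7.723×10⁻⁸ N⁻¹.
P = 0.00126 / 7.723×10⁻⁸ = 16310 N = 16.31 kN.
σ_{magnesium alloy} = P/A₂ = 16310/325 = 50.19 MPa, compressive.

σ ≈ 50.2 MPa (compressive)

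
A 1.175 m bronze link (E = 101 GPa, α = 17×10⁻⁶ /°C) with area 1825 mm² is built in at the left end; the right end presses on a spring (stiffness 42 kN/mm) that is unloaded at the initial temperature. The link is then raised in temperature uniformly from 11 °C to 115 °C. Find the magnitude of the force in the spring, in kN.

P ≈ 68.8 kN

The unrestrained thermal change is αΔT L = 17×10⁻⁶ × 104 × 1175 = 2.077 mm.
With a force P in the spring, the elastic change of the link is PL/(AE) and that of the spring is P/k; compatibility requires their sum to equal δ_free.
So P = δ_free / [L/(AE) + 1/k] = 2.077 / [ 1175/(1825×101×10³) + 1/(42×10³) ].
P = 2.077 / 3.018×10⁻⁵ = 68820 N.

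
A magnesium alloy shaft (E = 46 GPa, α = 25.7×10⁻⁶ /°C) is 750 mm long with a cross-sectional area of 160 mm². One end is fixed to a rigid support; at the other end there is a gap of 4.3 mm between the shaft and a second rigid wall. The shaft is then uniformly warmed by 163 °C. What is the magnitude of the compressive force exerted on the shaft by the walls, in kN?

P ≈ 0 kN

Free thermal elongation = αΔT L = 25.7×10⁻⁶ × 163 × 750 = 3.142 mm.
This is smaller than the 4.3 mm clearance, so the shaft expands freely without reaching the stop — the stress is zero.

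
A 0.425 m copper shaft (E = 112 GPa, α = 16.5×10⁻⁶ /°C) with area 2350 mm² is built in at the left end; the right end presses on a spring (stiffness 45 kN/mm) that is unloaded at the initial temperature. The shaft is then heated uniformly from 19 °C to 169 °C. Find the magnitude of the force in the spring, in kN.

If the spring were absent the shaft would lengthen by αΔT L = 16.5×10⁻⁶ × 150 × 425 = 1.052 mm.
Let P be the compressive force at the spring. The shaft shortens elastically by PL/(AE) and the spring compresses by P/k; together these equal δ_free.
So P = δ_free / [L/(AE) + 1/k] = 1.052 / [ 425/(2350×112×10³) + 1/(45×10³) ].
P = 1.052 / 2.384×10⁻⁵ = 44130 N.

P ≈ 44.1 kN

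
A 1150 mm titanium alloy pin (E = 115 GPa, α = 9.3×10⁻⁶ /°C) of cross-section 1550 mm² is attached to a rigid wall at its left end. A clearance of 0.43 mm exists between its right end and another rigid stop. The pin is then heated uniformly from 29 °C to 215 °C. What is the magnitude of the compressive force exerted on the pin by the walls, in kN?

P ≈ 242 kN

Free thermal elongation = αΔT L = 9.3×10⁻⁶ × 186 × 1150 = 1.989 mm.
This exceeds the 0.43 mm gap, so the wall pushes back. The portion of expansion that must be recovered elastically is δ_free − gap = 1.989 − 0.43 = 1.559 mm.
That suppressed elongation corresponds to σ = E·Δ/L = 115×10³ × 1.559/1150 = 155.9 MPa.
P = σA = 155.9 × 1550 = 241.7 kN.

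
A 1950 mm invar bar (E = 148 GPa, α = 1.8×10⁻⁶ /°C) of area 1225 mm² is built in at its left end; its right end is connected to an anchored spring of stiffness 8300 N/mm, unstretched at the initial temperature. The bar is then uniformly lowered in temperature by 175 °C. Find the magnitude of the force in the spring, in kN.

P ≈ 4.68 kN

The unrestrained thermal change is αΔT L = 1.8×10⁻⁶ × 175 × 1950 = 0.6142 mm.
With a force P in the spring, the elastic change of the bar is PL/(AE) and that of the spring is P/k; compatibility requires their sum to equal δ_free.
P [ L/(AE) + 1/k ] = δ_free → P [ 1950/(1225×148×10³) + 1/(8300) ] = 0.6142.
P = 0.6142 / 0.0001312 = 4680 N.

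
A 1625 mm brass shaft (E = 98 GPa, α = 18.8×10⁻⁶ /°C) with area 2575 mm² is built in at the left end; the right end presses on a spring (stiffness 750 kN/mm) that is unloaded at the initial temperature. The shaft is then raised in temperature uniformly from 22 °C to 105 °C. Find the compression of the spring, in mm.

δ ≈ 0.435 mm

Free thermal expansion: δ_free = αΔT L = 18.8×10⁻⁶ × 83 × 1625 = 2.536 mm.
With a force P in the spring, the elastic change of the shaft is PL/(AE) and that of the spring is P/k; compatibility requires their sum to equal δ_free.
P [ L/(AE) + 1/k ] = δ_free → P [ 1625/(2575×98×10³) + 1/(750×10³) ] = 2.536.
P = 2.536 / 7.773×10⁻⁶ = 326200 N.
Spring compression = P/k = 326200/(750×10³) = 0.435 mm.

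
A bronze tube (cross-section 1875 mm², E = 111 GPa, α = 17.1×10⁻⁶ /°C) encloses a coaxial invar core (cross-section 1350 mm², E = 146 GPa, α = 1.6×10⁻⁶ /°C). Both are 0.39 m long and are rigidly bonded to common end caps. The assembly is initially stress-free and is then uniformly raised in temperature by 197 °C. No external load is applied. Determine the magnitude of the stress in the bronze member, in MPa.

σ ≈ 165 MPa (compressive)

Both members must finish at the same length. With the larger α, the bronze tends to over-expand; the plates restrain it, putting the bronze in compression and the invar in tension. With no external load the two internal forces are equal and opposite, magnitude P.
Equating the net (thermal + elastic) strains gives |α₁ − α₂|·ΔT = P·[1/(A₁E₁) + 1/(A₂E₂)].
|α₁ − α₂|·ΔT = 15.5×10⁻⁶ × 197 = 0.003054.
1/(A₁E₁) + 1/(A₂E₂) = 1/(1875×111×10³) + 1/(1350×146×10³) = 9.878×10⁻⁹ N⁻¹.
So P = 0.003054 / 9.878×10⁻⁹ = 309.1 kN.
σ_{bronze} = P/A₁ = 309100/1875 = 164.9 MPa, compressive.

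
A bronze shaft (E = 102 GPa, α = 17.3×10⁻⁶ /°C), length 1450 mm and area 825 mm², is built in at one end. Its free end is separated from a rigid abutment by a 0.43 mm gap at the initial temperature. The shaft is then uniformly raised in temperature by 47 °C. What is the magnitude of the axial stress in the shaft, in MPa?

σ ≈ 52.7 MPa (compressive)

Unrestrained expansion: δ_free = αΔT L = 17.3×10⁻⁶ × 47 × 1450 = 1.179 mm.
This exceeds the 0.43 mm gap, so the wall pushes back. The portion of expansion that must be recovered elastically is δ_free − gap = 1.179 − 0.43 = 0.749 mm.
Compatibility: PL/(AE) = 0.749 mm, so σ = P/A = E × (0.749/1450) = 52.69 MPa.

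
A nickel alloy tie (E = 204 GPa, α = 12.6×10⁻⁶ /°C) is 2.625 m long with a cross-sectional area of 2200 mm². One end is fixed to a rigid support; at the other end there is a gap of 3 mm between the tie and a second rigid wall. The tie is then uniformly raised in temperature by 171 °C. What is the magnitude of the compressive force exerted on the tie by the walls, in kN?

Unrestrained expansion: δ_free = αΔT L = 12.6×10⁻⁶ × 171 × 2625 = 5.656 mm.
This exceeds the 3 mm gap, so the wall pushes back. The portion of expansion that must be recovered elastically is δ_free − gap = 5.656 − 3 = 2.656 mm.
Compatibility: PL/(AE) = 2.656 mm, so σ = P/A = E × (2.656/2625) = 206.4 MPa.
P = σA = 206.4 × 2200 = 454.1 kN.

P ≈ 454 kN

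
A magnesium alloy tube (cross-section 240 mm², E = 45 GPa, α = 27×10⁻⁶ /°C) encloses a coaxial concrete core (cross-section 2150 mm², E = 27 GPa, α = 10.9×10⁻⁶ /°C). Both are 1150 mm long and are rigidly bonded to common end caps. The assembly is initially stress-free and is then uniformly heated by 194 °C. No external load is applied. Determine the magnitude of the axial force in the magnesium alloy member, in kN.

Equilibrium of a rigid end plate with no external load gives equal and opposite internal forces ±P in the two members. Since α_{magnesium alloy} > α_{concrete}, heating drives the magnesium alloy into compression and the concrete into tension.
Setting the final lengths equal and cancelling L: (α₁ − α₂)ΔT = P/(A₁E₁) + P/(A₂E₂).
|α₁ − α₂|·ΔT = 16.1×10⁻⁶ × 194 = 0.003123.
1/(A₁E₁) + 1/(A₂E₂) = 1/(240×45×10³) + 1/(2150×27×10³) = 1.098×10⁻⁷ N⁻¹.
P = 0.003123 / 1.098×10⁻⁷ = 28440 N = 28.44 kN.

P ≈ 28.4 kN (compressive in the magnesium alloy)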